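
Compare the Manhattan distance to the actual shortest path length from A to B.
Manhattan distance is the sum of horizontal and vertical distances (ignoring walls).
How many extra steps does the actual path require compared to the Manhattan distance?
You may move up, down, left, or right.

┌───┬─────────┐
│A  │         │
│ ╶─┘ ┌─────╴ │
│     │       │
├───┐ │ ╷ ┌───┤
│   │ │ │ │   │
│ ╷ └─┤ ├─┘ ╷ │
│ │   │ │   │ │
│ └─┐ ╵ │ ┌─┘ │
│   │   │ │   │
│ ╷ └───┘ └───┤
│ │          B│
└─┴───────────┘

Manhattan distance: |5 - 0| + |6 - 0| = 11
Actual path length: 29
Extra steps: 29 - 11 = 18

Solution:

┌───┬─────────┐
│A  │↱ → → → ↓│
│ ╶─┘ ┌─────╴ │
│↳ → ↑│↓ ← ← ↲│
├───┐ │ ╷ ┌───┤
│↓ ↰│ │↓│ │   │
│ ╷ └─┤ ├─┘ ╷ │
│↓│↑ ↰│↓│   │ │
│ └─┐ ╵ │ ┌─┘ │
│↳ ↓│↑ ↲│ │   │
│ ╷ └───┘ └───┤
│ │↳ → → → → B│
└─┴───────────┘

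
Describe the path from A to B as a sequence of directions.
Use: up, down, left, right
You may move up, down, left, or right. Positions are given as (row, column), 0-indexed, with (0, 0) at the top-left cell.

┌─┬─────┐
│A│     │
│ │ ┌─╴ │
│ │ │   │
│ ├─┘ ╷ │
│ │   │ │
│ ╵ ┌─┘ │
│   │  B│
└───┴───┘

Finding the path and converting it to directions:
Path through cells: (0,0) → (1,0) → (2,0) → (3,0) → (3,1) → (2,1) → (2,2) → (1,2) → (1,3) → (2,3) → (3,3)
Directions: down, down, down, right, up, right, up, right, down, down

Solution:

┌─┬─────┐
│A│     │
│ │ ┌─╴ │
│↓│ │↱ ↓│
│ ├─┘ ╷ │
│↓│↱ ↑│↓│
│ ╵ ┌─┘ │
│↳ ↑│  B│
└───┴───┘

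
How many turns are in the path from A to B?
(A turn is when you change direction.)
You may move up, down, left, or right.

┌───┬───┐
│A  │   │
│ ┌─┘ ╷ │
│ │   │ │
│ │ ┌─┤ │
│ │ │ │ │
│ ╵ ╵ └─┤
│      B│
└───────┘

Directions: down, down, down, right, right, right
Number of turns: 1

Solution:

┌───┬───┐
│A  │   │
│ ┌─┘ ╷ │
│↓│   │ │
│ │ ┌─┤ │
│↓│ │ │ │
│ ╵ ╵ └─┤
│↳ → → B│
└───────┘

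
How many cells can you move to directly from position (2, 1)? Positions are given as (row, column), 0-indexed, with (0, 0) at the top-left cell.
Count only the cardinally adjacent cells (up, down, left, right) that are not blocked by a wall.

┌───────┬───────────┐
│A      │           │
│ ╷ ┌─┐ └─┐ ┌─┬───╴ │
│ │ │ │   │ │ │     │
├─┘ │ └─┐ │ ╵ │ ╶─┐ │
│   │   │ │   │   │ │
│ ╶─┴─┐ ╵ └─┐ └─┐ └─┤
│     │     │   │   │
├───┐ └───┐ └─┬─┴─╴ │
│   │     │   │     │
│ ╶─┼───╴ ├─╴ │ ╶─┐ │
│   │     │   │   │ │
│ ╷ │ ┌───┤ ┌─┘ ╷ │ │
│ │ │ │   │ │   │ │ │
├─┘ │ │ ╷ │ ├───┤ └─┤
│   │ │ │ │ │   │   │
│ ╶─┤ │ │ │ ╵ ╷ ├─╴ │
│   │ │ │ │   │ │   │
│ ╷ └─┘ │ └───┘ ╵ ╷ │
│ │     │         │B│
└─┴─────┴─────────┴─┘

Checking passable neighbors of (2, 1):
Neighbors: (1, 1), (2, 0)
Count: 2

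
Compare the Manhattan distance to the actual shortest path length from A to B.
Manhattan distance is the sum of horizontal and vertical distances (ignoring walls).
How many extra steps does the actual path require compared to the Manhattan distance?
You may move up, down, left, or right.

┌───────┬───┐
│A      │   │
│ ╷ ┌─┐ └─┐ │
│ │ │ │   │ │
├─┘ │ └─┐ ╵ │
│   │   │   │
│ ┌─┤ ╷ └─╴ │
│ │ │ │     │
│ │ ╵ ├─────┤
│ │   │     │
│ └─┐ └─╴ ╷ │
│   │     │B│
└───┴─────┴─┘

Manhattan distance: |5 - 0| + |5 - 0| = 10
Actual path length: 20
Extra steps: 20 - 10 = 10

Solution:

┌───────┬───┐
│A → → ↓│   │
│ ╷ ┌─┐ └─┐ │
│ │ │ │↳ ↓│ │
├─┘ │ └─┐ ╵ │
│   │↓ ↰│↳ ↓│
│ ┌─┤ ╷ └─╴ │
│ │ │↓│↑ ← ↲│
│ │ ╵ ├─────┤
│ │  ↓│  ↱ ↓│
│ └─┐ └─╴ ╷ │
│   │↳ → ↑│B│
└───┴─────┴─┘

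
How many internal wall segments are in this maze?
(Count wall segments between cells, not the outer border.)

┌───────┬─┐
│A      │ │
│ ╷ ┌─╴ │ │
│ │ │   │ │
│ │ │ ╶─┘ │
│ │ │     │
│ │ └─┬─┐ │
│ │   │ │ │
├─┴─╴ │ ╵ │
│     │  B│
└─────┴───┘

Counting internal wall segments:
Total internal walls: 16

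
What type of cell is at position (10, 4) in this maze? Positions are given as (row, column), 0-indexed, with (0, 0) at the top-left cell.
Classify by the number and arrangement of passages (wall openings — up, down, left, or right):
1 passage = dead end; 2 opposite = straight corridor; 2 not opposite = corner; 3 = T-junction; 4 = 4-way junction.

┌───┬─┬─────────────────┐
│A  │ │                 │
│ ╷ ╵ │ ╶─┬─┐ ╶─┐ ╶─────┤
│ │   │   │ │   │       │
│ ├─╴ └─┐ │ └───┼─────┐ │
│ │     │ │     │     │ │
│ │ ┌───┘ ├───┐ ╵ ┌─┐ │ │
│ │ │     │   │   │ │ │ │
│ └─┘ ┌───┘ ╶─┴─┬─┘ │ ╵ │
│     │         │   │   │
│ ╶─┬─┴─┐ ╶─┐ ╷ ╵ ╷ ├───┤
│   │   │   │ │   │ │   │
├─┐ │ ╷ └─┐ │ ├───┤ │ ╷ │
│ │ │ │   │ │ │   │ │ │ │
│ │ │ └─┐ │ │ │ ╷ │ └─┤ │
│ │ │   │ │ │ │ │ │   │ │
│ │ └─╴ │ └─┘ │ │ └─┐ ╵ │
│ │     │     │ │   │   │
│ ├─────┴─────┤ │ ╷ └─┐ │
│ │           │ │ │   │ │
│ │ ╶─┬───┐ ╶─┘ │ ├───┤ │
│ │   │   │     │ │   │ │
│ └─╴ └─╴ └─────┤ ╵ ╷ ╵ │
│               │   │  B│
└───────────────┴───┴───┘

Checking cell at (10, 4):
Number of passages: 2
Cell type: corner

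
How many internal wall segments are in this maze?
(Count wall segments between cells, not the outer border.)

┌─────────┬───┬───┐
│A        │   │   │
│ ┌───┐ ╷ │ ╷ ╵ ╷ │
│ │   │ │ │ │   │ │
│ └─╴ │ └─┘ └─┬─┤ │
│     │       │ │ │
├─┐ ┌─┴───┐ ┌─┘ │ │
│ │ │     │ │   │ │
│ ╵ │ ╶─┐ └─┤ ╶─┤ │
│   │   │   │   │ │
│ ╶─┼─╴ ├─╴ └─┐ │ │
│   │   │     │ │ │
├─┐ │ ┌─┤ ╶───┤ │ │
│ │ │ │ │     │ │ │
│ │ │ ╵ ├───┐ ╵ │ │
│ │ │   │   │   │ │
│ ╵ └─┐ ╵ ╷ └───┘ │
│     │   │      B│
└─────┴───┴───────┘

Counting internal wall segments:
Total internal walls: 64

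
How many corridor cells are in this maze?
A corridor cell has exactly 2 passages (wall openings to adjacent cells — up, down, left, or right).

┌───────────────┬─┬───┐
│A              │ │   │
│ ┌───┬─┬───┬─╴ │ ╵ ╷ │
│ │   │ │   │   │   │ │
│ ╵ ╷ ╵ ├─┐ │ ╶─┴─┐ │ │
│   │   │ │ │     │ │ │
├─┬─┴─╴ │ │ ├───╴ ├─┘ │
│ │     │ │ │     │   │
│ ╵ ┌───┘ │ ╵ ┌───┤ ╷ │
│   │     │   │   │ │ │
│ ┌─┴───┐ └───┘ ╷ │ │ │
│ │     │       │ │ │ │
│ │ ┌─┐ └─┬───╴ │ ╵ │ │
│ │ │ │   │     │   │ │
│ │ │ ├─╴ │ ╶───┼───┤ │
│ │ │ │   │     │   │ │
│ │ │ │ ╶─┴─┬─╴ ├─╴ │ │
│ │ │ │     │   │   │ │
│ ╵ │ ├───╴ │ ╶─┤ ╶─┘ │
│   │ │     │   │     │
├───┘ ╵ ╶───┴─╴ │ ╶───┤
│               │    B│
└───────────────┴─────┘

Counting cells with exactly 2 passages:
Total corridor cells: 101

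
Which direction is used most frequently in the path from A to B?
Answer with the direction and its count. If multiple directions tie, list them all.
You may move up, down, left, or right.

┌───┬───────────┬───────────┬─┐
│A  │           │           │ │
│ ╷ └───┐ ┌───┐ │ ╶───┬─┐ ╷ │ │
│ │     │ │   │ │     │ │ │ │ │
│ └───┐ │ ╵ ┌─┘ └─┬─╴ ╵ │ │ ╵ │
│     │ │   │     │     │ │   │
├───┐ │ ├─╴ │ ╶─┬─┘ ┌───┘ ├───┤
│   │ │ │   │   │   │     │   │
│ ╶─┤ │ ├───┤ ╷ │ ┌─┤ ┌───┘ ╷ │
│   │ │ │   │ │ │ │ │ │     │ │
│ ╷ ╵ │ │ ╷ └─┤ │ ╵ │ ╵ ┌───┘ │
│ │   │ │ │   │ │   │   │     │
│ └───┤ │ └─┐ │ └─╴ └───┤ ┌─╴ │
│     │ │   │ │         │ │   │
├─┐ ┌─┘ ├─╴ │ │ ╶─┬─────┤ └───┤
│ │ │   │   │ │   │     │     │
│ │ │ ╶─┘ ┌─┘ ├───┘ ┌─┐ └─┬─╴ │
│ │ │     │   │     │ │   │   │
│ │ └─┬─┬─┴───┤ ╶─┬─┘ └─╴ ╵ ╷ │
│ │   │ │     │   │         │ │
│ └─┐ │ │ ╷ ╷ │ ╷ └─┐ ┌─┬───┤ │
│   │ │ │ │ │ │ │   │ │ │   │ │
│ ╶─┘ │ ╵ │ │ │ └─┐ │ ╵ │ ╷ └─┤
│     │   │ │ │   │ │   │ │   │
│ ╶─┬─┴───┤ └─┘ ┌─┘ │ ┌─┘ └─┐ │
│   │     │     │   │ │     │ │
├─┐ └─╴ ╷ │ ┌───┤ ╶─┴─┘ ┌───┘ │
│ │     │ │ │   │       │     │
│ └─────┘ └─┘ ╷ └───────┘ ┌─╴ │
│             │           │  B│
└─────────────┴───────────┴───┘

Directions: down, down, right, right, down, down, down, left, up, left, down, down, right, down, down, down, right, down, down, left, left, down, right, down, right, right, up, right, down, down, right, right, up, right, down, right, right, right, right, right, up, right, right, down
Counts: {'down': 18, 'right': 18, 'left': 4, 'up': 4}
Most common: down and right (tied at 18 times each)

Solution:

┌───┬───────────┬───────────┬─┐
│A  │           │           │ │
│ ╷ └───┐ ┌───┐ │ ╶───┬─┐ ╷ │ │
│↓│     │ │   │ │     │ │ │ │ │
│ └───┐ │ ╵ ┌─┘ └─┬─╴ ╵ │ │ ╵ │
│↳ → ↓│ │   │     │     │ │   │
├───┐ │ ├─╴ │ ╶─┬─┘ ┌───┘ ├───┤
│   │↓│ │   │   │   │     │   │
│ ╶─┤ │ ├───┤ ╷ │ ┌─┤ ┌───┘ ╷ │
│↓ ↰│↓│ │   │ │ │ │ │ │     │ │
│ ╷ ╵ │ │ ╷ └─┤ │ ╵ │ ╵ ┌───┘ │
│↓│↑ ↲│ │ │   │ │   │   │     │
│ └───┤ │ └─┐ │ └─╴ └───┤ ┌─╴ │
│↳ ↓  │ │   │ │         │ │   │
├─┐ ┌─┘ ├─╴ │ │ ╶─┬─────┤ └───┤
│ │↓│   │   │ │   │     │     │
│ │ │ ╶─┘ ┌─┘ ├───┘ ┌─┐ └─┬─╴ │
│ │↓│     │   │     │ │   │   │
│ │ └─┬─┬─┴───┤ ╶─┬─┘ └─╴ ╵ ╷ │
│ │↳ ↓│ │     │   │         │ │
│ └─┐ │ │ ╷ ╷ │ ╷ └─┐ ┌─┬───┤ │
│   │↓│ │ │ │ │ │   │ │ │   │ │
│ ╶─┘ │ ╵ │ │ │ └─┐ │ ╵ │ ╷ └─┤
│↓ ← ↲│   │ │ │   │ │   │ │   │
│ ╶─┬─┴───┤ └─┘ ┌─┘ │ ┌─┘ └─┐ │
│↳ ↓│  ↱ ↓│     │   │ │     │ │
├─┐ └─╴ ╷ │ ┌───┤ ╶─┴─┘ ┌───┘ │
│ │↳ → ↑│↓│ │↱ ↓│       │↱ → ↓│
│ └─────┘ └─┘ ╷ └───────┘ ┌─╴ │
│        ↳ → ↑│↳ → → → → ↑│  B│
└─────────────┴───────────┴───┘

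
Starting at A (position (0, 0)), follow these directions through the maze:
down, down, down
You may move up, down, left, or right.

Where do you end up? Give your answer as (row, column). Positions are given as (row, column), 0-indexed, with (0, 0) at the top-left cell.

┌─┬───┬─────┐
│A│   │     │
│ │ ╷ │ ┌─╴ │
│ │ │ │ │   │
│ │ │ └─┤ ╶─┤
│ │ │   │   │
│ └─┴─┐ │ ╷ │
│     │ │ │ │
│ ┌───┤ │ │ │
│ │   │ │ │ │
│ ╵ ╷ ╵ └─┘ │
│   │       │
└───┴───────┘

Following directions step by step:
Start: (0, 0)
  down: (0, 0) → (1, 0)
  down: (1, 0) → (2, 0)
  down: (2, 0) → (3, 0)
Final position: (3, 0)

Path taken:

┌─┬───┬─────┐
│A│   │     │
│ │ ╷ │ ┌─╴ │
│↓│ │ │ │   │
│ │ │ └─┤ ╶─┤
│↓│ │   │   │
│ └─┴─┐ │ ╷ │
│B    │ │ │ │
│ ┌───┤ │ │ │
│ │   │ │ │ │
│ ╵ ╷ ╵ └─┘ │
│   │       │
└───┴───────┘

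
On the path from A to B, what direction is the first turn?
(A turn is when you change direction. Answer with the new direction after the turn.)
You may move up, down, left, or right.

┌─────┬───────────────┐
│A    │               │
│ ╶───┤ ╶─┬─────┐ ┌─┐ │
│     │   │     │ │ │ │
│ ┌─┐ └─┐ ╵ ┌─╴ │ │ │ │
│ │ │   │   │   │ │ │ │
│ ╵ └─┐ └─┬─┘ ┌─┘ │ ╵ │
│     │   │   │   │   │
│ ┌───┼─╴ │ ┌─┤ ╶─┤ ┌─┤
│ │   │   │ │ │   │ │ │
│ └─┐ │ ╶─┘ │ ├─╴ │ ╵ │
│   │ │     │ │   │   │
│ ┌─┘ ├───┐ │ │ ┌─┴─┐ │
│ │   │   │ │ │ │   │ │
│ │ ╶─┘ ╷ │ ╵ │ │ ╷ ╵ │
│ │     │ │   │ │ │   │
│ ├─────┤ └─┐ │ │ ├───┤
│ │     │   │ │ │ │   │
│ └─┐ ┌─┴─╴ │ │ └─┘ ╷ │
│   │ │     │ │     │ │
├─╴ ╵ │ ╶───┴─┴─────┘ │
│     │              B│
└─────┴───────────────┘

Directions: down, right, right, down, right, down, right, down, left, down, right, right, up, up, right, up, right, up, left, left, down, left, up, left, up, right, right, right, right, right, down, down, down, left, down, right, down, left, down, down, down, down, right, right, up, right, down, down
First turn direction: right

Solution:

┌─────┬───────────────┐
│A    │↱ → → → → ↓    │
│ ╶───┤ ╶─┬─────┐ ┌─┐ │
│↳ → ↓│↑ ↰│↓ ← ↰│↓│ │ │
│ ┌─┐ └─┐ ╵ ┌─╴ │ │ │ │
│ │ │↳ ↓│↑ ↲│↱ ↑│↓│ │ │
│ ╵ └─┐ └─┬─┘ ┌─┘ │ ╵ │
│     │↳ ↓│↱ ↑│↓ ↲│   │
│ ┌───┼─╴ │ ┌─┤ ╶─┤ ┌─┤
│ │   │↓ ↲│↑│ │↳ ↓│ │ │
│ └─┐ │ ╶─┘ │ ├─╴ │ ╵ │
│   │ │↳ → ↑│ │↓ ↲│   │
│ ┌─┘ ├───┐ │ │ ┌─┴─┐ │
│ │   │   │ │ │↓│   │ │
│ │ ╶─┘ ╷ │ ╵ │ │ ╷ ╵ │
│ │     │ │   │↓│ │   │
│ ├─────┤ └─┐ │ │ ├───┤
│ │     │   │ │↓│ │↱ ↓│
│ └─┐ ┌─┴─╴ │ │ └─┘ ╷ │
│   │ │     │ │↳ → ↑│↓│
├─╴ ╵ │ ╶───┴─┴─────┘ │
│     │              B│
└─────┴───────────────┘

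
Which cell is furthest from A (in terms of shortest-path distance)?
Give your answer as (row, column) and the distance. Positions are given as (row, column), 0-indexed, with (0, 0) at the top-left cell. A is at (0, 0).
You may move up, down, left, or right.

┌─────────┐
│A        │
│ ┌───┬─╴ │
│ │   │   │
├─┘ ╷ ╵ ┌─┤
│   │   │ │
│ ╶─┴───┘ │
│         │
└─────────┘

Computing BFS distances from A to all cells:
Furthest cell: (2, 4)
Distance: 18 steps

Path from A to the furthest cell:

┌─────────┐
│A → → → ↓│
│ ┌───┬─╴ │
│ │↓ ↰│↓ ↲│
├─┘ ╷ ╵ ┌─┤
│↓ ↲│↑ ↲│B│
│ ╶─┴───┘ │
│↳ → → → ↑│
└─────────┘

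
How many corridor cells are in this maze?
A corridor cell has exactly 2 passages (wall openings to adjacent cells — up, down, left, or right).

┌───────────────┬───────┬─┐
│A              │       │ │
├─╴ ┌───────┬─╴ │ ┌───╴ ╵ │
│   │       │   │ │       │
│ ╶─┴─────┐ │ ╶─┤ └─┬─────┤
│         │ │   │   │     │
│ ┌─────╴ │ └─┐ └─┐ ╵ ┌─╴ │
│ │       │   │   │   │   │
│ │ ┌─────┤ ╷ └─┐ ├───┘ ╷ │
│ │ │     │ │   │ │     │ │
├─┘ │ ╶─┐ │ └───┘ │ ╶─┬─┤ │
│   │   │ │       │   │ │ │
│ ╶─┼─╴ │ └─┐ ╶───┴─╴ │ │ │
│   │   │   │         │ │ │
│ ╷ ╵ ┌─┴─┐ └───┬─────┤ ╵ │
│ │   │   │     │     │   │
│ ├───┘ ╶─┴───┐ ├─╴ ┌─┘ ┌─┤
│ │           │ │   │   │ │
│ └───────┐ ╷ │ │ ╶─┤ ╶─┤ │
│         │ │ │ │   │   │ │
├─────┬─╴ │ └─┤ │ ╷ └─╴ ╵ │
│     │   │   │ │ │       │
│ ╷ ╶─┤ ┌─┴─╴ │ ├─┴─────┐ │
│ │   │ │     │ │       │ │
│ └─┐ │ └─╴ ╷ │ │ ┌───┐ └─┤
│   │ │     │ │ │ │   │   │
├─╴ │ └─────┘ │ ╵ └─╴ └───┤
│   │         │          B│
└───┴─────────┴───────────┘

Counting cells with exactly 2 passages:
Total corridor cells: 142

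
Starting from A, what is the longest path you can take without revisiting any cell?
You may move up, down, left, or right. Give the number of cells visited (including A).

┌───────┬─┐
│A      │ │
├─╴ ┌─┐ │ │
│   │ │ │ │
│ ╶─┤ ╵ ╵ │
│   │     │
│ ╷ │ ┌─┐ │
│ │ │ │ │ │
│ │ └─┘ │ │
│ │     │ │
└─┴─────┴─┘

Finding longest simple path using DFS:
Start: (0, 0)
Longest path visits 11 cells
Path: A → right → down → left → down → right → down → down → right → right → up

Solution:

┌───────┬─┐
│A ↓    │ │
├─╴ ┌─┐ │ │
│↓ ↲│ │ │ │
│ ╶─┤ ╵ ╵ │
│↳ ↓│     │
│ ╷ │ ┌─┐ │
│ │↓│ │B│ │
│ │ └─┘ │ │
│ │↳ → ↑│ │
└─┴─────┴─┘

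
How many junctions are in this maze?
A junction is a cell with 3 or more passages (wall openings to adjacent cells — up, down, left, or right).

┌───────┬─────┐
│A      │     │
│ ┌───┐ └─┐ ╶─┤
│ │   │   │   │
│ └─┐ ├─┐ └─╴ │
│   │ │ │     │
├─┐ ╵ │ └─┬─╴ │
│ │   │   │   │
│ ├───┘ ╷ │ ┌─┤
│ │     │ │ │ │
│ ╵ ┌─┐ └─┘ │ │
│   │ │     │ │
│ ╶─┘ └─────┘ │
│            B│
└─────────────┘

Checking each cell for number of passages:

Junctions found (3+ passages):
  (0, 5): 3 passages
  (2, 6): 3 passages
  (3, 3): 3 passages
  (4, 3): 3 passages
  (5, 0): 3 passages
  (6, 2): 3 passages
Total junctions: 6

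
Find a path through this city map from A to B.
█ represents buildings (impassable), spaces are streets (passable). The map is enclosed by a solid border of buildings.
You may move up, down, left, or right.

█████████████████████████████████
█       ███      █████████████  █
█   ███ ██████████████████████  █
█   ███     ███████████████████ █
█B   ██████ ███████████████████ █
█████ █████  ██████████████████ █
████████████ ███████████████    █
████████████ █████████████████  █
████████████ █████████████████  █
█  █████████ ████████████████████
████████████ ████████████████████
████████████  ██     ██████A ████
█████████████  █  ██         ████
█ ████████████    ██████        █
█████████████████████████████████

Finding the shortest path from A to B:
Movement: cardinal only
Path length: 45 steps
Directions: down → left → left → left → left → left → left → left → up → left → left → left → down → down → left → left → left → up → left → up → left → up → up → up → up → up → up → left → up → up → left → left → left → left → up → up → left → left → left → left → down → down → down → left → left

Solution:

█████████████████████████████████
█  ↓←←←↰███      █████████████  █
█  ↓███↑██████████████████████  █
█  ↓███↑←←←↰███████████████████ █
█B←↲ ██████↑███████████████████ █
█████ █████↑↰██████████████████ █
████████████↑███████████████    █
████████████↑█████████████████  █
████████████↑█████████████████  █
█  █████████↑████████████████████
████████████↑████████████████████
████████████↑↰██ ↓←←↰██████A ████
█████████████↑↰█ ↓██↑←←←←←←↲ ████
█ ████████████↑←←↲██████        █
█████████████████████████████████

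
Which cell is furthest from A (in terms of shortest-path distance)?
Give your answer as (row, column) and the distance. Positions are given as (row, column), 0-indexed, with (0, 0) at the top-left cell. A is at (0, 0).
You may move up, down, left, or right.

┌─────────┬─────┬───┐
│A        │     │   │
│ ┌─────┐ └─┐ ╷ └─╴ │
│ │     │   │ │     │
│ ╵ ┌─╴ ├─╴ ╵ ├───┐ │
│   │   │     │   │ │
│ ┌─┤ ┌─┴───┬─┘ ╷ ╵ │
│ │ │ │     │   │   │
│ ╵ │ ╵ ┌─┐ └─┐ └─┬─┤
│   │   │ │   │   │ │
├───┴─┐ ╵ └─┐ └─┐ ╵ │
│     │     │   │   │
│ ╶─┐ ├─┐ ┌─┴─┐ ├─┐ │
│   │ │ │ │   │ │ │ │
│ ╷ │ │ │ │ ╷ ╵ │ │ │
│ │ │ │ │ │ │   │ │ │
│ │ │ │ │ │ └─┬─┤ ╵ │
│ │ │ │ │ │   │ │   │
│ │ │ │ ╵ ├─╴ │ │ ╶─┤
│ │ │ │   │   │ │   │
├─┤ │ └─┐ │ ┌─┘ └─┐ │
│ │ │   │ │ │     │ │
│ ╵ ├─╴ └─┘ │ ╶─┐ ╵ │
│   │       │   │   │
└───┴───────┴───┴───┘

Computing BFS distances from A to all cells:
Furthest cell: (10, 0)
Distance: 50 steps

Path from A to the furthest cell:

┌─────────┬─────┬───┐
│A        │     │   │
│ ┌─────┐ └─┐ ╷ └─╴ │
│↓│↱ → ↓│   │ │     │
│ ╵ ┌─╴ ├─╴ ╵ ├───┐ │
│↳ ↑│↓ ↲│     │   │ │
│ ┌─┤ ┌─┴───┬─┘ ╷ ╵ │
│ │ │↓│↱ → ↓│   │   │
│ ╵ │ ╵ ┌─┐ └─┐ └─┬─┤
│   │↳ ↑│ │↳ ↓│   │ │
├───┴─┐ ╵ └─┐ └─┐ ╵ │
│↓ ← ↰│     │↳ ↓│   │
│ ╶─┐ ├─┐ ┌─┴─┐ ├─┐ │
│↳ ↓│↑│ │ │↓ ↰│↓│ │ │
│ ╷ │ │ │ │ ╷ ╵ │ │ │
│ │↓│↑│ │ │↓│↑ ↲│ │ │
│ │ │ │ │ │ └─┬─┤ ╵ │
│ │↓│↑│ │ │↳ ↓│ │   │
│ │ │ │ ╵ ├─╴ │ │ ╶─┤
│ │↓│↑│   │↓ ↲│ │   │
├─┤ │ └─┐ │ ┌─┘ └─┐ │
│B│↓│↑ ↰│ │↓│     │ │
│ ╵ ├─╴ └─┘ │ ╶─┐ ╵ │
│↑ ↲│  ↑ ← ↲│   │   │
└───┴───────┴───┴───┘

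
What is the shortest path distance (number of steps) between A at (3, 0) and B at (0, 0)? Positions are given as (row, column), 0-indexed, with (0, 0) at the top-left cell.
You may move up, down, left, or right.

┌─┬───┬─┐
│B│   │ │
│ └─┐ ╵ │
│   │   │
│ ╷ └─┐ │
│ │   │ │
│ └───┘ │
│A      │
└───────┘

Finding path from (3, 0) to (0, 0):
Path: (3,0) → (2,0) → (1,0) → (0,0)
Distance: 3 steps

Solution:

┌─┬───┬─┐
│B│   │ │
│ └─┐ ╵ │
│↑  │   │
│ ╷ └─┐ │
│↑│   │ │
│ └───┘ │
│A      │
└───────┘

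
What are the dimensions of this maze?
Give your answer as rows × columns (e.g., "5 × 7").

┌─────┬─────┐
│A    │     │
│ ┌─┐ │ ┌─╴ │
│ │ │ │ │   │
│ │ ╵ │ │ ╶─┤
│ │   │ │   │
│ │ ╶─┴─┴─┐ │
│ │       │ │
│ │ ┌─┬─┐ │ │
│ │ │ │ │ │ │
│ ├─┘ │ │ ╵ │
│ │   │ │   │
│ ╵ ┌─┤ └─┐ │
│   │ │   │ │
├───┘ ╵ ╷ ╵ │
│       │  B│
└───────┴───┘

Counting the maze dimensions:
Rows (vertical): 8
Columns (horizontal): 6
Dimensions: 8 × 6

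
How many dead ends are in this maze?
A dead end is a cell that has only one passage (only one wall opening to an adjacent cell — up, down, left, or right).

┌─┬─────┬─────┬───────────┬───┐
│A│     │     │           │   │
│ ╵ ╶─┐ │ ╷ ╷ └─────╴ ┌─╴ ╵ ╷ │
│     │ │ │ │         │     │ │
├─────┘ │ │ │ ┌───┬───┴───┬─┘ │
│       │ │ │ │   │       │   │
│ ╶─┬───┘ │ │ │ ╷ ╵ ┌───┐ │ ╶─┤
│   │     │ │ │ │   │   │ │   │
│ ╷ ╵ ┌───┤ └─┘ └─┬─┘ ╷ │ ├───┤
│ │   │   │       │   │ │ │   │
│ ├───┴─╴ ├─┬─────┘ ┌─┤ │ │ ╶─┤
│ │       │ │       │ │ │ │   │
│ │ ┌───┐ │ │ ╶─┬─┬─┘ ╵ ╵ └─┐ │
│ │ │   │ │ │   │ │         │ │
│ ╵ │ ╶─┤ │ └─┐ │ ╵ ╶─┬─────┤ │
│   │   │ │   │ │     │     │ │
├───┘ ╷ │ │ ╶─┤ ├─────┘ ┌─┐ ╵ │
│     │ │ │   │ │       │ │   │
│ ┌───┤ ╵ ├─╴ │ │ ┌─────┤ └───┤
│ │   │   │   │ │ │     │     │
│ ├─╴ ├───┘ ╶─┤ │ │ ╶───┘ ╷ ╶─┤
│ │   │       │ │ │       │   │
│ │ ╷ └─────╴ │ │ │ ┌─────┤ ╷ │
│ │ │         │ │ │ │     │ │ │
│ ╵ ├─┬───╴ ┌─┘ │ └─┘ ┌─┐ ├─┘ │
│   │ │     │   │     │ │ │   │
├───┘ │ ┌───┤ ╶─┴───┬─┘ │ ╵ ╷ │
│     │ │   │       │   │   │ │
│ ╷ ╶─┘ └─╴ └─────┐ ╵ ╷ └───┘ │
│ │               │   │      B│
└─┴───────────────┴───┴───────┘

Checking each cell for number of passages:

Dead ends found at positions:
  (0, 0)
  (0, 7)
  (1, 2)
  (1, 11)
  (3, 6)
  (3, 14)
  (4, 3)
  (4, 8)
  (4, 14)
  (5, 5)
  (5, 10)
  (6, 3)
  (6, 8)
  (6, 13)
  (7, 6)
  (7, 10)
  (8, 12)
  (9, 1)
  (9, 11)
  (9, 14)
  (10, 3)
  (11, 9)
  (11, 13)
  (12, 2)
  (12, 11)
  (13, 4)
  (14, 0)
  (14, 8)
Total dead ends: 28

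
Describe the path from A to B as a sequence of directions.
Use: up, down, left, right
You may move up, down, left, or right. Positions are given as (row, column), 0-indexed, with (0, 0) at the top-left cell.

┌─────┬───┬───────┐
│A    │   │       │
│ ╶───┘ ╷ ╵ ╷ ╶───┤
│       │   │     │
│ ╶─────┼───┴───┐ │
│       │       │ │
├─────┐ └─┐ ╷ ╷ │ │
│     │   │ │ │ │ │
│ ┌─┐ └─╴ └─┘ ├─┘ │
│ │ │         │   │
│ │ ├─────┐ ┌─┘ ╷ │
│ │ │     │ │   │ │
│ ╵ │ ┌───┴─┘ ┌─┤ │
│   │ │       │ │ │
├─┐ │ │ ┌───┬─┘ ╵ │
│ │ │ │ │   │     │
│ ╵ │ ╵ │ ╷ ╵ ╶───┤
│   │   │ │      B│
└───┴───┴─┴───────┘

Finding the path and converting it to directions:
Path through cells: (0,0) → (1,0) → (1,1) → (1,2) → (1,3) → (0,3) → (0,4) → (1,4) → (1,5) → (0,5) → (0,6) → (1,6) → (1,7) → (1,8) → (2,8) → (3,8) → (4,8) → (5,8) → (6,8) → (7,8) → (7,7) → (7,6) → (8,6) → (8,7) → (8,8)
Directions: down, right, right, right, up, right, down, right, up, right, down, right, right, down, down, down, down, down, down, left, left, down, right, right

Solution:

┌─────┬───┬───────┐
│A    │↱ ↓│↱ ↓    │
│ ╶───┘ ╷ ╵ ╷ ╶───┤
│↳ → → ↑│↳ ↑│↳ → ↓│
│ ╶─────┼───┴───┐ │
│       │       │↓│
├─────┐ └─┐ ╷ ╷ │ │
│     │   │ │ │ │↓│
│ ┌─┐ └─╴ └─┘ ├─┘ │
│ │ │         │  ↓│
│ │ ├─────┐ ┌─┘ ╷ │
│ │ │     │ │   │↓│
│ ╵ │ ┌───┴─┘ ┌─┤ │
│   │ │       │ │↓│
├─┐ │ │ ┌───┬─┘ ╵ │
│ │ │ │ │   │↓ ← ↲│
│ ╵ │ ╵ │ ╷ ╵ ╶───┤
│   │   │ │  ↳ → B│
└───┴───┴─┴───────┘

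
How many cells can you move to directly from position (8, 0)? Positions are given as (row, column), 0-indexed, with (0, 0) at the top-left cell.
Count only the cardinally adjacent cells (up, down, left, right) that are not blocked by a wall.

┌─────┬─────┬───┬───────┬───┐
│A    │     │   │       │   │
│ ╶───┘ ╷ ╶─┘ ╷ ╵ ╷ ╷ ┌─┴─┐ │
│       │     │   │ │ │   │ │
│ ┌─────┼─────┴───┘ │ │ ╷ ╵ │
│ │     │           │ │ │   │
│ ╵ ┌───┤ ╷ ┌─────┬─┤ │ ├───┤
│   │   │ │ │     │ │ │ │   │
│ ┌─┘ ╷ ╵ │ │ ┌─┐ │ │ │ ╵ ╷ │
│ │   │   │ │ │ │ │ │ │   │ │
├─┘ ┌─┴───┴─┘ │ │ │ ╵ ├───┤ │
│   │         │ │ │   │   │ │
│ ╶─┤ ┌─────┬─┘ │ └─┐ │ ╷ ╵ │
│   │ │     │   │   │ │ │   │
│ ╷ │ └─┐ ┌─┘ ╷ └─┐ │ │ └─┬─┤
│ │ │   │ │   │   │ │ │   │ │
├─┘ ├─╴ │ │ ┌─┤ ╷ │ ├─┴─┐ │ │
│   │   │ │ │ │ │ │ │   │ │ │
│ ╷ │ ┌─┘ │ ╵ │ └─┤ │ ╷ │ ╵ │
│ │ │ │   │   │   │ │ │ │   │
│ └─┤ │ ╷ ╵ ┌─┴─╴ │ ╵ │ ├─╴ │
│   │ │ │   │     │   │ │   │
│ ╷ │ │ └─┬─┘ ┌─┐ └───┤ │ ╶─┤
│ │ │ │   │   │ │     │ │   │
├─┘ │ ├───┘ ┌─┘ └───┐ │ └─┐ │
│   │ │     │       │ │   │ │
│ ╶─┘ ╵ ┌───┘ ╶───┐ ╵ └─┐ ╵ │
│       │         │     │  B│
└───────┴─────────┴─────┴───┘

Checking passable neighbors of (8, 0):
Neighbors: (9, 0), (8, 1)
Count: 2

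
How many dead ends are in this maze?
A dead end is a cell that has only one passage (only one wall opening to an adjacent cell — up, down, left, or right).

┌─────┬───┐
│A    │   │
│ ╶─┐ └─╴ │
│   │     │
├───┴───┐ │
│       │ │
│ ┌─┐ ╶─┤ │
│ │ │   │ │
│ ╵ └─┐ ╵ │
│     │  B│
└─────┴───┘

Checking each cell for number of passages:

Dead ends found at positions:
  (0, 3)
  (1, 1)
  (2, 3)
  (3, 1)
  (4, 2)
Total dead ends: 5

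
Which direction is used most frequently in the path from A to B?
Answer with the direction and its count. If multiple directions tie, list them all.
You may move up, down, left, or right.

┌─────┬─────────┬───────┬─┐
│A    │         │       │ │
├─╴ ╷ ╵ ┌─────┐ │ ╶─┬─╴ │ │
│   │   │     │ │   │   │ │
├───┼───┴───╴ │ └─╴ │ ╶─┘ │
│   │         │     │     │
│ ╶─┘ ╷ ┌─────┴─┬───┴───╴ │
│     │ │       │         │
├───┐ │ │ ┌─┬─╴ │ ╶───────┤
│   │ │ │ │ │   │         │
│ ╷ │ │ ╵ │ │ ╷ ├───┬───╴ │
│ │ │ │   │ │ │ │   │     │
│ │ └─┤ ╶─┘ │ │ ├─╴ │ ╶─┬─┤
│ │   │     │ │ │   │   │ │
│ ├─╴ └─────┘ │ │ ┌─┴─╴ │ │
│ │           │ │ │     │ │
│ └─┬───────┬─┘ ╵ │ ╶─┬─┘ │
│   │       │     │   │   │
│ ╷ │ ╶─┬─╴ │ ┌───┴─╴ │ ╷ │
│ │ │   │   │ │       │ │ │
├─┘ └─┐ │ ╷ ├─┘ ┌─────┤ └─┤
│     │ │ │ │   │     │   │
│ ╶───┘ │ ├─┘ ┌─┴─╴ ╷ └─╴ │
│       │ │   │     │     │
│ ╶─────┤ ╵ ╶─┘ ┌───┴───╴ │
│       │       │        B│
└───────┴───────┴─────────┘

Directions: right, right, down, right, up, right, right, right, right, down, down, right, right, up, left, up, right, right, right, down, left, down, right, right, down, left, left, left, left, down, right, right, right, right, down, left, left, down, right, down, left, left, down, right, down, left, left, left, down, left, down, left, down, right, right, up, right, right, up, right, down, right, right, down
Counts: {'right': 27, 'down': 17, 'up': 5, 'left': 15}
Most common: right (27 times)

Solution:

┌─────┬─────────┬───────┬─┐
│A → ↓│↱ → → → ↓│↱ → → ↓│ │
├─╴ ╷ ╵ ┌─────┐ │ ╶─┬─╴ │ │
│   │↳ ↑│     │↓│↑ ↰│↓ ↲│ │
├───┼───┴───╴ │ └─╴ │ ╶─┘ │
│   │         │↳ → ↑│↳ → ↓│
│ ╶─┘ ╷ ┌─────┴─┬───┴───╴ │
│     │ │       │↓ ← ← ← ↲│
├───┐ │ │ ┌─┬─╴ │ ╶───────┤
│   │ │ │ │ │   │↳ → → → ↓│
│ ╷ │ │ ╵ │ │ ╷ ├───┬───╴ │
│ │ │ │   │ │ │ │   │↓ ← ↲│
│ │ └─┤ ╶─┘ │ │ ├─╴ │ ╶─┬─┤
│ │   │     │ │ │   │↳ ↓│ │
│ ├─╴ └─────┘ │ │ ┌─┴─╴ │ │
│ │           │ │ │↓ ← ↲│ │
│ └─┬───────┬─┘ ╵ │ ╶─┬─┘ │
│   │       │     │↳ ↓│   │
│ ╷ │ ╶─┬─╴ │ ┌───┴─╴ │ ╷ │
│ │ │   │   │ │↓ ← ← ↲│ │ │
├─┘ └─┐ │ ╷ ├─┘ ┌─────┤ └─┤
│     │ │ │ │↓ ↲│  ↱ ↓│   │
│ ╶───┘ │ ├─┘ ┌─┴─╴ ╷ └─╴ │
│       │ │↓ ↲│↱ → ↑│↳ → ↓│
│ ╶─────┤ ╵ ╶─┘ ┌───┴───╴ │
│       │  ↳ → ↑│        B│
└───────┴───────┴─────────┘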